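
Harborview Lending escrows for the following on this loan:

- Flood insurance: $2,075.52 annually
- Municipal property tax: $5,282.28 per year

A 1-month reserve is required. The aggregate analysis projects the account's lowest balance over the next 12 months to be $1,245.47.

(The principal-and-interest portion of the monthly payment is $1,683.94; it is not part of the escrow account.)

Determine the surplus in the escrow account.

Flood insurance — $2,075.52
Municipal property tax — $5,282.28
Total per year = $2,075.52 + $5,282.28 = $7,357.80
Per month = $7,357.80 / 12 = $613.15
Required reserve = 1 × $613.15 = $613.15
Surplus = $1,245.47 − $613.15 = $632.32

$632.32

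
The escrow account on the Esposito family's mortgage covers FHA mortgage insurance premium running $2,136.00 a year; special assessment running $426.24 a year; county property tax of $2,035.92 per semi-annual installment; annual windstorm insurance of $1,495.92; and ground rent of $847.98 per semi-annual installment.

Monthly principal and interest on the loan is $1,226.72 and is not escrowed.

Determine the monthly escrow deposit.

FHA mortgage insurance premium — $2,136.00 per year
Special assessment — $426.24 per year
County property tax — $2,035.92 × 2 = $4,071.84 per year
Windstorm insurance — $1,495.92 per year
Ground rent — $847.98 × 2 = $1,695.96 per year
Total annual escrow = $9,825.96
Per month = $9,825.96 / 12 = $818.83

$818.83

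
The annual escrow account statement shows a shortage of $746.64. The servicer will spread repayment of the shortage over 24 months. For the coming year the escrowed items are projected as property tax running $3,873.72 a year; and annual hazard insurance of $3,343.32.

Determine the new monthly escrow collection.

Property tax — $3,873.72
Hazard insurance — $3,343.32
Yearly total = $7,217.04
Monthly escrow = $7,217.04 / 12 = $601.42
Monthly shortage recovery: $746.64 / 24 = $31.11
New monthly escrow = $601.42 + $31.11 = $632.53

$632.53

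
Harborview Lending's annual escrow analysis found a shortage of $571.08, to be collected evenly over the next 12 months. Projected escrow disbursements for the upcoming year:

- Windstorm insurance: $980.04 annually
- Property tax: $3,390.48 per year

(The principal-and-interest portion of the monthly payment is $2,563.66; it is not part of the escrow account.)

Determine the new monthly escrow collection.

Windstorm insurance — $980.04
Property tax — $3,390.48
Combined annual = $4,370.52
Monthly escrow = $4,370.52 ÷ 12 = $364.21
Monthly shortage recovery: $571.08 / 12 = $47.59
New monthly escrow = $364.21 + $47.59 = $411.80

$411.80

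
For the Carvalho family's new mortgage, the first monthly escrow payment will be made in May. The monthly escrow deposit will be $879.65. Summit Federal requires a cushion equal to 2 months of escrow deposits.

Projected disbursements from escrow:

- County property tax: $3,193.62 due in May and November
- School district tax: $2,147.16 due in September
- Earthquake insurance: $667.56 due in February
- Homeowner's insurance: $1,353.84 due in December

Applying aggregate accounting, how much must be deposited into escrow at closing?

Cushion = 2 × $879.65 = $1,759.30
Trial balance (start $0, +$879.65 each month, − disbursements):
  May: +$879.65 − $3,193.62 → -$2,313.97
  Jun: +$879.65 → -$1,434.32
  Jul: +$879.65 → -$554.67
  Aug: +$879.65 → $324.98
  Sep: +$879.65 − $2,147.16 → -$942.53
  Oct: +$879.65 → -$62.88
  Nov: +$879.65 − $3,193.62 → -$2,376.85
  Dec: +$879.65 − $1,353.84 → -$2,851.04
  Jan: +$879.65 → -$1,971.39
  Feb: +$879.65 − $667.56 → -$1,759.30
  Mar: +$879.65 → -$879.65
  Apr: +$879.65 → $0.00
Lowest trial balance = -$2,851.04 (Dec)
Initial deposit = cushion − low point = $1,759.30 − (-$2,851.04) = $4,610.34

$4,610.34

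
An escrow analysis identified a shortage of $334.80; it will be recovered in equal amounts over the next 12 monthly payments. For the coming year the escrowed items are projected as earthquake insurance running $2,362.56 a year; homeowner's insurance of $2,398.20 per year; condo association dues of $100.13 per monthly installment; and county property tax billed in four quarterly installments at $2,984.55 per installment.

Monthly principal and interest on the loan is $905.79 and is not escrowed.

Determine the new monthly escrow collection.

Earthquake insurance — $2,362.56/yr
Homeowner's insurance — $2,398.20/yr
Condo association dues — $100.13 × 12 = $1,201.56/yr
County property tax — $2,984.55 × 4 = $11,938.20/yr
Total per year = $17,900.52
Monthly = $17,900.52 ÷ 12 = $1,491.71
Shortage per month = $334.80 / 12 = $27.90
Adjusted monthly = $1,491.71 + $27.90 = $1,519.61

$1,519.61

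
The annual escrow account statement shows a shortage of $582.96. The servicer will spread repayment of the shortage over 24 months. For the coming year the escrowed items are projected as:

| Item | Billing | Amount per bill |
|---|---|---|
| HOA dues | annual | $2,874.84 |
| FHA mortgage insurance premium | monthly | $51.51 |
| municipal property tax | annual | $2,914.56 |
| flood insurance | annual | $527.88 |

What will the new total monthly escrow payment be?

$602.24

HOA dues — $2,874.84 annually
FHA mortgage insurance premium — $51.51 × 12 = $618.12 annually
Municipal property tax — $2,914.56 annually
Flood insurance — $527.88 annually
Total annual escrow = $6,935.40
Monthly escrow = $6,935.40 ÷ 12 = $577.95
Monthly shortage recovery: $582.96 / 24 = $24.29
New monthly escrow = $577.95 + $24.29 = $602.24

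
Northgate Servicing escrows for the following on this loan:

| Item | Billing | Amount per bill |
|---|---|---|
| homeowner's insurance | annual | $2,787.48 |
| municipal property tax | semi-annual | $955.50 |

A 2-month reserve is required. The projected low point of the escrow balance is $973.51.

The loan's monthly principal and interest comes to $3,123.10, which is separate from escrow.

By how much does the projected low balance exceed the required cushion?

Homeowner's insurance — $2,787.48/yr
Municipal property tax — $955.50 × 2 = $1,911.00/yr
Annual escrow total = $4,698.48
Base monthly escrow = $4,698.48 ÷ 12 = $391.54
Required cushion = 2 × $391.54 = $783.08
Surplus = $973.51 − $783.08 = $190.43

$190.43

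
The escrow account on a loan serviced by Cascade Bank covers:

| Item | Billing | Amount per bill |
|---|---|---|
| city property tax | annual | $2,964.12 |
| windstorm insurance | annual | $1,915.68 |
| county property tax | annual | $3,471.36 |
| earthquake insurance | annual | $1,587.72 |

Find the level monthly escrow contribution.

City property tax: $2,964.12 per year
Windstorm insurance: $1,915.68 per year
County property tax: $3,471.36 per year
Earthquake insurance: $1,587.72 per year
Total annual escrow = $9,938.88
Monthly = $9,938.88 ÷ 12 = $828.24

$828.24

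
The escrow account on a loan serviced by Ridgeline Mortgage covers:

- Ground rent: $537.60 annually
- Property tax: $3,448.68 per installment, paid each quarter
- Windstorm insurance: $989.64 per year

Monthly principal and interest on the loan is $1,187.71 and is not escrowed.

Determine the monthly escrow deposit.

Ground rent = $537.60 annually
Property tax = $3,448.68 × 4 = $13,794.72 annually
Windstorm insurance = $989.64 annually
Combined annual = $537.60 + $13,794.72 + $989.64 = $15,321.96
Monthly escrow = $15,321.96 ÷ 12 = $1,276.83

$1,276.83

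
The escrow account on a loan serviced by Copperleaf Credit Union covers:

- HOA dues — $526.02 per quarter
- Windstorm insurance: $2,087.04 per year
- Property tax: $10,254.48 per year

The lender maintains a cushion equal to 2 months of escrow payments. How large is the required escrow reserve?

HOA dues — $526.02 × 4 = $2,104.08 per year
Windstorm insurance — $2,087.04 per year
Property tax — $10,254.48 per year
Total annual escrow = $2,104.08 + $2,087.04 + $10,254.48 = $14,445.60
Monthly escrow = $14,445.60 ÷ 12 = $1,203.80
Required cushion = 2 × $1,203.80 = $2,407.60

$2,407.60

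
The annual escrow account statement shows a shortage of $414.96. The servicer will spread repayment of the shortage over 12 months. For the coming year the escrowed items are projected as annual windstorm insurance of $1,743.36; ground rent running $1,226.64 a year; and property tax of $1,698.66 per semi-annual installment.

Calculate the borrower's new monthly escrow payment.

$565.19

Windstorm insurance: $1,743.36 per year
Ground rent: $1,226.64 per year
Property tax: $1,698.66 × 2 = $3,397.32 per year
Yearly total = $1,743.36 + $1,226.64 + $3,397.32 = $6,367.32
Base monthly escrow = $6,367.32 ÷ 12 = $530.61
Monthly shortage recovery: $414.96 ÷ 12 = $34.58
Adjusted monthly = $530.61 + $34.58 = $565.19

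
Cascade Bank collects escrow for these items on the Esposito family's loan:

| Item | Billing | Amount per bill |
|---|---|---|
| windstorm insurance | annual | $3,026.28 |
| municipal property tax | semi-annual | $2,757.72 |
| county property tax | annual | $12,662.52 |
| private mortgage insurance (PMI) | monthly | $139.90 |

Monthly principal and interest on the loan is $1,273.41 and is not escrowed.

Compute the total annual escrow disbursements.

Windstorm insurance — $3,026.28
Municipal property tax — $2,757.72 × 2 = $5,515.44
County property tax — $12,662.52
Private mortgage insurance (PMI) — $139.90 × 12 = $1,678.80
Total annual escrow = $3,026.28 + $5,515.44 + $12,662.52 + $1,678.80 = $22,883.04

$22,883.04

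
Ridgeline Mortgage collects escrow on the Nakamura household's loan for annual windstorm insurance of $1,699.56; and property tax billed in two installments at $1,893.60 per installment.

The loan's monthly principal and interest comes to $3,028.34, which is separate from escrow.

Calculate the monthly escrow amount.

Windstorm insurance — $1,699.56 per year
Property tax — $1,893.60 × 2 = $3,787.20 per year
Annual escrow total = $5,486.76
Monthly escrow = $5,486.76 / 12 = $457.23

$457.23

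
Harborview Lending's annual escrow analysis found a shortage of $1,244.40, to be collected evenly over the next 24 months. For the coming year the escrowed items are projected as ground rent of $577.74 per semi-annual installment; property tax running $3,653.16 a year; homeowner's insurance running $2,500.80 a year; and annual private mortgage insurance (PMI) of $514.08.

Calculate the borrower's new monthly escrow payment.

$703.81

Ground rent = $577.74 × 2 = $1,155.48/yr
Property tax = $3,653.16/yr
Homeowner's insurance = $2,500.80/yr
Private mortgage insurance (PMI) = $514.08/yr
Annual escrow total = $1,155.48 + $3,653.16 + $2,500.80 + $514.08 = $7,823.52
Per month = $7,823.52 ÷ 12 = $651.96
Monthly shortage recovery: $1,244.40 ÷ 24 = $51.85
New monthly escrow = $651.96 + $51.85 = $703.81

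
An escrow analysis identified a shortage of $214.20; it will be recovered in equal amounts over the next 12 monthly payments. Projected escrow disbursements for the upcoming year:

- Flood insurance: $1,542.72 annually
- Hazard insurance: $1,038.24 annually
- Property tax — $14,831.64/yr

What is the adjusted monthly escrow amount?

$1,468.90

Flood insurance — $1,542.72 annually
Hazard insurance — $1,038.24 annually
Property tax — $14,831.64 annually
Annual escrow total = $17,412.60
Base monthly escrow = $17,412.60 / 12 = $1,451.05
Monthly shortage recovery: $214.20 ÷ 12 = $17.85
New monthly escrow = $1,451.05 + $17.85 = $1,468.90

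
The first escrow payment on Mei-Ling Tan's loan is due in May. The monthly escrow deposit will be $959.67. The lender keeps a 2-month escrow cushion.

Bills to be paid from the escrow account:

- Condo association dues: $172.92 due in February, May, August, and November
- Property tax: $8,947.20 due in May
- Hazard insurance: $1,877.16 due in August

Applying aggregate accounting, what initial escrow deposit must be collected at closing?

$10,079.79

Cushion = 2 × $959.67 = $1,919.34
Trial balance (start $0, +$959.67 each month, − disbursements):
  May: +$959.67 − $9,120.12 → -$8,160.45
  Jun: +$959.67 → -$7,200.78
  Jul: +$959.67 → -$6,241.11
  Aug: +$959.67 − $2,050.08 → -$7,331.52
  Sep: +$959.67 → -$6,371.85
  Oct: +$959.67 → -$5,412.18
  Nov: +$959.67 − $172.92 → -$4,625.43
  Dec: +$959.67 → -$3,665.76
  Jan: +$959.67 → -$2,706.09
  Feb: +$959.67 − $172.92 → -$1,919.34
  Mar: +$959.67 → -$959.67
  Apr: +$959.67 → $0.00
Lowest trial balance = -$8,160.45 (May)
Initial deposit = cushion − low point = $1,919.34 − (-$8,160.45) = $10,079.79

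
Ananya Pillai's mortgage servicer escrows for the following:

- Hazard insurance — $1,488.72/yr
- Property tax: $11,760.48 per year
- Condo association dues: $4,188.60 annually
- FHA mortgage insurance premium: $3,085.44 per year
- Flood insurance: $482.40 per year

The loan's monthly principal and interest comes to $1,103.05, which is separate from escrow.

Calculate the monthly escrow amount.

Hazard insurance = $1,488.72/yr
Property tax = $11,760.48/yr
Condo association dues = $4,188.60/yr
FHA mortgage insurance premium = $3,085.44/yr
Flood insurance = $482.40/yr
Total annual escrow = $21,005.64
Base monthly escrow = $21,005.64 ÷ 12 = $1,750.47

$1,750.47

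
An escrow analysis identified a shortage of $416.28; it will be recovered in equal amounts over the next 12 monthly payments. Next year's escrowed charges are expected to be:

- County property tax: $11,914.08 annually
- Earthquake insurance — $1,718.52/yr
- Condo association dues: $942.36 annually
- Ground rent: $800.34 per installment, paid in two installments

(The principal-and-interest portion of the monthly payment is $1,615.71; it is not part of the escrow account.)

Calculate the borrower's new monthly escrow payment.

County property tax: $11,914.08
Earthquake insurance: $1,718.52
Condo association dues: $942.36
Ground rent: $800.34 × 2 = $1,600.68
Annual escrow total = $11,914.08 + $1,718.52 + $942.36 + $1,600.68 = $16,175.64
Base monthly escrow = $16,175.64 ÷ 12 = $1,347.97
Monthly shortage recovery: $416.28 ÷ 12 = $34.69
Adjusted monthly = $1,347.97 + $34.69 = $1,382.66

$1,382.66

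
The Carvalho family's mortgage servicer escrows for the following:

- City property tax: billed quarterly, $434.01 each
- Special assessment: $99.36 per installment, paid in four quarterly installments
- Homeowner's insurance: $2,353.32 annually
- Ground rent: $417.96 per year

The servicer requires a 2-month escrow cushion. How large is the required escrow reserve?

$817.46

City property tax: $434.01 × 4 = $1,736.04 per year
Special assessment: $99.36 × 4 = $397.44 per year
Homeowner's insurance: $2,353.32 per year
Ground rent: $417.96 per year
Total annual escrow = $1,736.04 + $397.44 + $2,353.32 + $417.96 = $4,904.76
Per month = $4,904.76 ÷ 12 = $408.73
Required cushion = 2 × $408.73 = $817.46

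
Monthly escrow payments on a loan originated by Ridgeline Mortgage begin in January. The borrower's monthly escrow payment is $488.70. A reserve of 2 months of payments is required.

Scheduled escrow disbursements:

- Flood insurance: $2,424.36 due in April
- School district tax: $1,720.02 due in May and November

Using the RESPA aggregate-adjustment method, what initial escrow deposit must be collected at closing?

$2,678.28

Cushion = 2 × $488.70 = $977.40
Trial balance (start $0, +$488.70 each month, − disbursements):
  Jan: +$488.70 → $488.70
  Feb: +$488.70 → $977.40
  Mar: +$488.70 → $1,466.10
  Apr: +$488.70 − $2,424.36 → -$469.56
  May: +$488.70 − $1,720.02 → -$1,700.88
  Jun: +$488.70 → -$1,212.18
  Jul: +$488.70 → -$723.48
  Aug: +$488.70 → -$234.78
  Sep: +$488.70 → $253.92
  Oct: +$488.70 → $742.62
  Nov: +$488.70 − $1,720.02 → -$488.70
  Dec: +$488.70 → $0.00
Lowest trial balance = -$1,700.88 (May)
Initial deposit = cushion − low point = $977.40 − (-$1,700.88) = $2,678.28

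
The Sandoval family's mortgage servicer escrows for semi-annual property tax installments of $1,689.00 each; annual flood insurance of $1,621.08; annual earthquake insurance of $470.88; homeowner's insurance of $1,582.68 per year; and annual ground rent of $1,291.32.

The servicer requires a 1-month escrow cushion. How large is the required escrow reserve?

Property tax = $1,689.00 × 2 = $3,378.00 per year
Flood insurance = $1,621.08 per year
Earthquake insurance = $470.88 per year
Homeowner's insurance = $1,582.68 per year
Ground rent = $1,291.32 per year
Total annual escrow = $8,343.96
Base monthly escrow = $8,343.96 ÷ 12 = $695.33
Required cushion = 1 × $695.33 = $695.33

$695.33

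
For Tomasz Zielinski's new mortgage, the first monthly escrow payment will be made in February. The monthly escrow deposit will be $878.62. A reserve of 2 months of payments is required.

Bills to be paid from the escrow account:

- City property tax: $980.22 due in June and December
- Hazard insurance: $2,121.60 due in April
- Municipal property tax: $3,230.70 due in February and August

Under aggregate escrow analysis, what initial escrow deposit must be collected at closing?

$5,170.12

Cushion = 2 × $878.62 = $1,757.24
Trial balance (start $0, +$878.62 each month, − disbursements):
  Feb: +$878.62 − $3,230.70 → -$2,352.08
  Mar: +$878.62 → -$1,473.46
  Apr: +$878.62 − $2,121.60 → -$2,716.44
  May: +$878.62 → -$1,837.82
  Jun: +$878.62 − $980.22 → -$1,939.42
  Jul: +$878.62 → -$1,060.80
  Aug: +$878.62 − $3,230.70 → -$3,412.88
  Sep: +$878.62 → -$2,534.26
  Oct: +$878.62 → -$1,655.64
  Nov: +$878.62 → -$777.02
  Dec: +$878.62 − $980.22 → -$878.62
  Jan: +$878.62 → $0.00
Lowest trial balance = -$3,412.88 (Aug)
Initial deposit = cushion − low point = $1,757.24 − (-$3,412.88) = $5,170.12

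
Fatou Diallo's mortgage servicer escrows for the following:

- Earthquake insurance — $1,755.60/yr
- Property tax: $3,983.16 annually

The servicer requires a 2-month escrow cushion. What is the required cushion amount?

Earthquake insurance: $1,755.60
Property tax: $3,983.16
Combined annual = $5,738.76
Monthly = $5,738.76 / 12 = $478.23
Cushion = 2 × $478.23 = $956.46

$956.46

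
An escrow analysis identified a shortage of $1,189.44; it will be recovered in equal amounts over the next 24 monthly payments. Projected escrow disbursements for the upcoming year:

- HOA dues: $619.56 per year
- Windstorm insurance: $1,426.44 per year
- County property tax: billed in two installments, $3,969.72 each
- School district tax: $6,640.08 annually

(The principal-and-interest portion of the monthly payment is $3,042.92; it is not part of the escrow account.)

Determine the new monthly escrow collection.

$1,435.02

HOA dues: $619.56
Windstorm insurance: $1,426.44
County property tax: $3,969.72 × 2 = $7,939.44
School district tax: $6,640.08
Combined annual = $619.56 + $1,426.44 + $7,939.44 + $6,640.08 = $16,625.52
Per month = $16,625.52 / 12 = $1,385.46
Shortage spread = $1,189.44 / 24 = $49.56/mo
New monthly escrow = $1,385.46 + $49.56 = $1,435.02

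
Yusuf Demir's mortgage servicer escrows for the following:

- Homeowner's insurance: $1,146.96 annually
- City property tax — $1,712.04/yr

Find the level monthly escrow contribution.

$238.25

Homeowner's insurance — $1,146.96/yr
City property tax — $1,712.04/yr
Combined annual = $2,859.00
Monthly = $2,859.00 ÷ 12 = $238.25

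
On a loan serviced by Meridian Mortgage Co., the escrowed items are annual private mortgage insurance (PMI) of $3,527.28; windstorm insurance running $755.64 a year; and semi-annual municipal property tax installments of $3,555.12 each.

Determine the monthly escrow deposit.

$949.43

Private mortgage insurance (PMI) — $3,527.28 annually
Windstorm insurance — $755.64 annually
Municipal property tax — $3,555.12 × 2 = $7,110.24 annually
Total per year = $3,527.28 + $755.64 + $7,110.24 = $11,393.16
Monthly escrow = $11,393.16 / 12 = $949.43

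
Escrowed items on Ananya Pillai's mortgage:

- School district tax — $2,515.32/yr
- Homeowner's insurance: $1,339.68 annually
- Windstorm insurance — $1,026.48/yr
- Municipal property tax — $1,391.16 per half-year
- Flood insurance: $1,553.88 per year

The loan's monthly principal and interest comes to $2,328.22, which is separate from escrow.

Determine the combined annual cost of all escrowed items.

School district tax — $2,515.32 annually
Homeowner's insurance — $1,339.68 annually
Windstorm insurance — $1,026.48 annually
Municipal property tax — $1,391.16 × 2 = $2,782.32 annually
Flood insurance — $1,553.88 annually
Combined annual = $2,515.32 + $1,339.68 + $1,026.48 + $2,782.32 + $1,553.88 = $9,217.68

$9,217.68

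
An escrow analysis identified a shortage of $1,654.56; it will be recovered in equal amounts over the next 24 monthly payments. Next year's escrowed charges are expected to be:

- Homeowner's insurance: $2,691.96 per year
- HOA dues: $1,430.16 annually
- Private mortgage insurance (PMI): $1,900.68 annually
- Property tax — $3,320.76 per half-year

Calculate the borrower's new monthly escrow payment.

$1,124.30

Homeowner's insurance: $2,691.96
HOA dues: $1,430.16
Private mortgage insurance (PMI): $1,900.68
Property tax: $3,320.76 × 2 = $6,641.52
Total per year = $12,664.32
Monthly escrow = $12,664.32 / 12 = $1,055.36
Shortage spread = $1,654.56 / 24 = $68.94/mo
Adjusted monthly = $1,055.36 + $68.94 = $1,124.30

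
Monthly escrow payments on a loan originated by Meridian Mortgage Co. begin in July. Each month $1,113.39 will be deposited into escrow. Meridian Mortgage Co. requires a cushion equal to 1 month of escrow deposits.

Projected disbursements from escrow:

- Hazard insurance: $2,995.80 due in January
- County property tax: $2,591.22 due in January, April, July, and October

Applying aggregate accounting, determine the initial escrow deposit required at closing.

Cushion = 1 × $1,113.39 = $1,113.39
Trial balance (start $0, +$1,113.39 each month, − disbursements):
  Jul: +$1,113.39 − $2,591.22 → -$1,477.83
  Aug: +$1,113.39 → -$364.44
  Sep: +$1,113.39 → $748.95
  Oct: +$1,113.39 − $2,591.22 → -$728.88
  Nov: +$1,113.39 → $384.51
  Dec: +$1,113.39 → $1,497.90
  Jan: +$1,113.39 − $5,587.02 → -$2,975.73
  Feb: +$1,113.39 → -$1,862.34
  Mar: +$1,113.39 → -$748.95
  Apr: +$1,113.39 − $2,591.22 → -$2,226.78
  May: +$1,113.39 → -$1,113.39
  Jun: +$1,113.39 → $0.00
Lowest trial balance = -$2,975.73 (Jan)
Initial deposit = cushion − low point = $1,113.39 − (-$2,975.73) = $4,089.12

$4,089.12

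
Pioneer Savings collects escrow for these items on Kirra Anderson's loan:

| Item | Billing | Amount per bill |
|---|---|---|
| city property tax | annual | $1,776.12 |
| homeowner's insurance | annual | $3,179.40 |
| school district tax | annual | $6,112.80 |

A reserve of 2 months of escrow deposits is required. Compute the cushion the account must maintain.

$1,844.72

City property tax — $1,776.12 per year
Homeowner's insurance — $3,179.40 per year
School district tax — $6,112.80 per year
Combined annual = $11,068.32
Monthly escrow = $11,068.32 / 12 = $922.36
Reserve = 2 × $922.36 = $1,844.72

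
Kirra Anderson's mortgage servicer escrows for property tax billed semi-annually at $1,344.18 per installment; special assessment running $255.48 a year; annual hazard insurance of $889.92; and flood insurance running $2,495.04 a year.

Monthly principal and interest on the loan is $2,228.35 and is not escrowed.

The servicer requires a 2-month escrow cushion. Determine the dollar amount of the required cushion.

Property tax: $1,344.18 × 2 = $2,688.36 annually
Special assessment: $255.48 annually
Hazard insurance: $889.92 annually
Flood insurance: $2,495.04 annually
Combined annual = $2,688.36 + $255.48 + $889.92 + $2,495.04 = $6,328.80
Monthly escrow = $6,328.80 ÷ 12 = $527.40
Reserve = 2 × $527.40 = $1,054.80

$1,054.80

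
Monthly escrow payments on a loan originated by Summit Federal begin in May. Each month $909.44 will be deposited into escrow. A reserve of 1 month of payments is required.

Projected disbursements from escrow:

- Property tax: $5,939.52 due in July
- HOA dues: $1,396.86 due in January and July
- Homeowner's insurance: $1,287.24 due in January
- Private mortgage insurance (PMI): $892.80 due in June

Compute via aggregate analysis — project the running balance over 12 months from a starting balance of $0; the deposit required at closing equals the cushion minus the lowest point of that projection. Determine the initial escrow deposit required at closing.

Cushion = 1 × $909.44 = $909.44
Trial balance (start $0, +$909.44 each month, − disbursements):
  May: +$909.44 → $909.44
  Jun: +$909.44 − $892.80 → $926.08
  Jul: +$909.44 − $7,336.38 → -$5,500.86
  Aug: +$909.44 → -$4,591.42
  Sep: +$909.44 → -$3,681.98
  Oct: +$909.44 → -$2,772.54
  Nov: +$909.44 → -$1,863.10
  Dec: +$909.44 → -$953.66
  Jan: +$909.44 − $2,684.10 → -$2,728.32
  Feb: +$909.44 → -$1,818.88
  Mar: +$909.44 → -$909.44
  Apr: +$909.44 → $0.00
Lowest trial balance = -$5,500.86 (Jul)
Initial deposit = cushion − low point = $909.44 − (-$5,500.86) = $6,410.30

$6,410.30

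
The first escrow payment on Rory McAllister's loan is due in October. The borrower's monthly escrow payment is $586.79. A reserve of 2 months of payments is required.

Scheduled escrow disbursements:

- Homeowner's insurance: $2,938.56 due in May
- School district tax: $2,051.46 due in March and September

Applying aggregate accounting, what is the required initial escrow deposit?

$1,469.28

Cushion = 2 × $586.79 = $1,173.58
Trial balance (start $0, +$586.79 each month, − disbursements):
  Oct: +$586.79 → $586.79
  Nov: +$586.79 → $1,173.58
  Dec: +$586.79 → $1,760.37
  Jan: +$586.79 → $2,347.16
  Feb: +$586.79 → $2,933.95
  Mar: +$586.79 − $2,051.46 → $1,469.28
  Apr: +$586.79 → $2,056.07
  May: +$586.79 − $2,938.56 → -$295.70
  Jun: +$586.79 → $291.09
  Jul: +$586.79 → $877.88
  Aug: +$586.79 → $1,464.67
  Sep: +$586.79 − $2,051.46 → $0.00
Lowest trial balance = -$295.70 (May)
Initial deposit = cushion − low point = $1,173.58 − (-$295.70) = $1,469.28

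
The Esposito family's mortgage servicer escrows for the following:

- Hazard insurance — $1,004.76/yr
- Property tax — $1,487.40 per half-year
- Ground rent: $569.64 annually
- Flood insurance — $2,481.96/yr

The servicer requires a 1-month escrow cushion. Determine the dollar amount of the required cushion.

$585.93

Hazard insurance: $1,004.76 per year
Property tax: $1,487.40 × 2 = $2,974.80 per year
Ground rent: $569.64 per year
Flood insurance: $2,481.96 per year
Combined annual = $1,004.76 + $2,974.80 + $569.64 + $2,481.96 = $7,031.16
Base monthly escrow = $7,031.16 / 12 = $585.93
Reserve = 1 × $585.93 = $585.93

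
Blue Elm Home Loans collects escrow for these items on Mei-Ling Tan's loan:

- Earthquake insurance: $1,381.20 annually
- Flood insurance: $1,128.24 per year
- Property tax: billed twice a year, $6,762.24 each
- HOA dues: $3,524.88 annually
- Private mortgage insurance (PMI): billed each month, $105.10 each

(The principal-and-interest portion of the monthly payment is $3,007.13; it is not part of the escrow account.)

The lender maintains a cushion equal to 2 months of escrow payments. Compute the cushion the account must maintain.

Earthquake insurance = $1,381.20/yr
Flood insurance = $1,128.24/yr
Property tax = $6,762.24 × 2 = $13,524.48/yr
HOA dues = $3,524.88/yr
Private mortgage insurance (PMI) = $105.10 × 12 = $1,261.20/yr
Total per year = $1,381.20 + $1,128.24 + $13,524.48 + $3,524.88 + $1,261.20 = $20,820.00
Base monthly escrow = $20,820.00 ÷ 12 = $1,735.00
Cushion = 2 × $1,735.00 = $3,470.00

$3,470.00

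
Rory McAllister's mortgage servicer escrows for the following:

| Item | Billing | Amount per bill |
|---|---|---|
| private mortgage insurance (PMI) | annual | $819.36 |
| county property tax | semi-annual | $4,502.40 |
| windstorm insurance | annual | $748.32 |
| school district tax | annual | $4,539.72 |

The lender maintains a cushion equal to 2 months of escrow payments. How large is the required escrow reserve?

Private mortgage insurance (PMI) — $819.36
County property tax — $4,502.40 × 2 = $9,004.80
Windstorm insurance — $748.32
School district tax — $4,539.72
Combined annual = $819.36 + $9,004.80 + $748.32 + $4,539.72 = $15,112.20
Per month = $15,112.20 ÷ 12 = $1,259.35
Cushion = 2 × $1,259.35 = $2,518.70

$2,518.70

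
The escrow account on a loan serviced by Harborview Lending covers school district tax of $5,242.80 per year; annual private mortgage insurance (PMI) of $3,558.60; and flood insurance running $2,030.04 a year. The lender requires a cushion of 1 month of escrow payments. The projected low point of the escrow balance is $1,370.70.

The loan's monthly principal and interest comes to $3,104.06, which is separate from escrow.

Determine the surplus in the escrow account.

School district tax = $5,242.80/yr
Private mortgage insurance (PMI) = $3,558.60/yr
Flood insurance = $2,030.04/yr
Annual escrow total = $5,242.80 + $3,558.60 + $2,030.04 = $10,831.44
Monthly = $10,831.44 / 12 = $902.62
Required cushion = 1 × $902.62 = $902.62
Excess over cushion: $1,370.70 − $902.62 = $468.08

$468.08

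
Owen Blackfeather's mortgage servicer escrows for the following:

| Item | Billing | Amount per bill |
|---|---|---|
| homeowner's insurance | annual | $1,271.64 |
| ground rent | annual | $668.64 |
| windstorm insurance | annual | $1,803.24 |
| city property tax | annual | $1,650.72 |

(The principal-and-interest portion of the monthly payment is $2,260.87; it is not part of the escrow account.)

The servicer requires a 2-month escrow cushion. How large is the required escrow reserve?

Homeowner's insurance — $1,271.64/yr
Ground rent — $668.64/yr
Windstorm insurance — $1,803.24/yr
City property tax — $1,650.72/yr
Total annual escrow = $1,271.64 + $668.64 + $1,803.24 + $1,650.72 = $5,394.24
Per month = $5,394.24 ÷ 12 = $449.52
Cushion = 2 × $449.52 = $899.04

$899.04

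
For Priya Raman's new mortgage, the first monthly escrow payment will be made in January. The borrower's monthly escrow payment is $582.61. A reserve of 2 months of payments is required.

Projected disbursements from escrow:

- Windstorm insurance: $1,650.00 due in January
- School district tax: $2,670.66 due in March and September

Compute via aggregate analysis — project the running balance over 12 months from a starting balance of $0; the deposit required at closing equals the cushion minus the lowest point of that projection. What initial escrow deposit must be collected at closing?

$3,738.05

Cushion = 2 × $582.61 = $1,165.22
Trial balance (start $0, +$582.61 each month, − disbursements):
  Jan: +$582.61 − $1,650.00 → -$1,067.39
  Feb: +$582.61 → -$484.78
  Mar: +$582.61 − $2,670.66 → -$2,572.83
  Apr: +$582.61 → -$1,990.22
  May: +$582.61 → -$1,407.61
  Jun: +$582.61 → -$825.00
  Jul: +$582.61 → -$242.39
  Aug: +$582.61 → $340.22
  Sep: +$582.61 − $2,670.66 → -$1,747.83
  Oct: +$582.61 → -$1,165.22
  Nov: +$582.61 → -$582.61
  Dec: +$582.61 → $0.00
Lowest trial balance = -$2,572.83 (Mar)
Initial deposit = cushion − low point = $1,165.22 − (-$2,572.83) = $3,738.05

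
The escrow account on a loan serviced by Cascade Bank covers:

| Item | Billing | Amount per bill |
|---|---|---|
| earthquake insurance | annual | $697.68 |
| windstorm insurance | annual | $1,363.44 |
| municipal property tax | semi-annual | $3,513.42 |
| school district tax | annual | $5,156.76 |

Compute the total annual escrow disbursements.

Earthquake insurance: $697.68 annually
Windstorm insurance: $1,363.44 annually
Municipal property tax: $3,513.42 × 2 = $7,026.84 annually
School district tax: $5,156.76 annually
Annual escrow total = $697.68 + $1,363.44 + $7,026.84 + $5,156.76 = $14,244.72

$14,244.72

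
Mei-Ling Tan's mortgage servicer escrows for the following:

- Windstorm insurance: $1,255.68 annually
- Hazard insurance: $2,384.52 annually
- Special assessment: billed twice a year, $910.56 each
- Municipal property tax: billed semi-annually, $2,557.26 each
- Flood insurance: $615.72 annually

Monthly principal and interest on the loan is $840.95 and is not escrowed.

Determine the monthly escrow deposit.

Windstorm insurance: $1,255.68 per year
Hazard insurance: $2,384.52 per year
Special assessment: $910.56 × 2 = $1,821.12 per year
Municipal property tax: $2,557.26 × 2 = $5,114.52 per year
Flood insurance: $615.72 per year
Combined annual = $1,255.68 + $2,384.52 + $1,821.12 + $5,114.52 + $615.72 = $11,191.56
Base monthly escrow = $11,191.56 ÷ 12 = $932.63

$932.63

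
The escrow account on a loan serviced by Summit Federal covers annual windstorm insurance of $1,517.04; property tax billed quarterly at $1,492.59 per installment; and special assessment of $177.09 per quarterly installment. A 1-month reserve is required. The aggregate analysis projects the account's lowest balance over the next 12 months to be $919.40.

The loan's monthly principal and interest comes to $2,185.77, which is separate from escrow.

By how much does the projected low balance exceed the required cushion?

Windstorm insurance — $1,517.04
Property tax — $1,492.59 × 4 = $5,970.36
Special assessment — $177.09 × 4 = $708.36
Yearly total = $8,195.76
Base monthly escrow = $8,195.76 / 12 = $682.98
Cushion = 1 × $682.98 = $682.98
Surplus = $919.40 − $682.98 = $236.42

$236.42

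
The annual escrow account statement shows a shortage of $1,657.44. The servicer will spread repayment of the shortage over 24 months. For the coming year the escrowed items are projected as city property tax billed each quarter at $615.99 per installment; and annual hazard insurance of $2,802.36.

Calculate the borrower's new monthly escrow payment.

$507.92

City property tax — $615.99 × 4 = $2,463.96
Hazard insurance — $2,802.36
Yearly total = $2,463.96 + $2,802.36 = $5,266.32
Base monthly escrow = $5,266.32 / 12 = $438.86
Shortage spread = $1,657.44 / 24 = $69.06/mo
New monthly escrow = $438.86 + $69.06 = $507.92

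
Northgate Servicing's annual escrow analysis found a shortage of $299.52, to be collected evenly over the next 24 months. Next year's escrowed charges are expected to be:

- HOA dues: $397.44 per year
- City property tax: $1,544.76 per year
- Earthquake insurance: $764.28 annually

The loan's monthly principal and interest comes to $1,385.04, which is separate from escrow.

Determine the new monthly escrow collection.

$238.02

HOA dues — $397.44 per year
City property tax — $1,544.76 per year
Earthquake insurance — $764.28 per year
Total per year = $2,706.48
Monthly escrow = $2,706.48 / 12 = $225.54
Monthly shortage recovery: $299.52 ÷ 24 = $12.48
New monthly escrow = $225.54 + $12.48 = $238.02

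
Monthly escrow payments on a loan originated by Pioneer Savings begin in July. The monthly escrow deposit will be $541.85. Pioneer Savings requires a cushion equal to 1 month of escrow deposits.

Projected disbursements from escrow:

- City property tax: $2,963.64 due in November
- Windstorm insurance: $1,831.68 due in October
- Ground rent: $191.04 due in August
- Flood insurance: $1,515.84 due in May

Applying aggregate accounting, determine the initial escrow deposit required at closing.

$2,818.96

Cushion = 1 × $541.85 = $541.85
Trial balance (start $0, +$541.85 each month, − disbursements):
  Jul: +$541.85 → $541.85
  Aug: +$541.85 − $191.04 → $892.66
  Sep: +$541.85 → $1,434.51
  Oct: +$541.85 − $1,831.68 → $144.68
  Nov: +$541.85 − $2,963.64 → -$2,277.11
  Dec: +$541.85 → -$1,735.26
  Jan: +$541.85 → -$1,193.41
  Feb: +$541.85 → -$651.56
  Mar: +$541.85 → -$109.71
  Apr: +$541.85 → $432.14
  May: +$541.85 − $1,515.84 → -$541.85
  Jun: +$541.85 → $0.00
Lowest trial balance = -$2,277.11 (Nov)
Initial deposit = cushion − low point = $541.85 − (-$2,277.11) = $2,818.96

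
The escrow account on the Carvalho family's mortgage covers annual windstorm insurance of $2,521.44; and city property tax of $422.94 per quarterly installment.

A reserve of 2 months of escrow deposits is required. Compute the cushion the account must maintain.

Windstorm insurance = $2,521.44 annually
City property tax = $422.94 × 4 = $1,691.76 annually
Combined annual = $2,521.44 + $1,691.76 = $4,213.20
Monthly = $4,213.20 / 12 = $351.10
Cushion = 2 × $351.10 = $702.20

$702.20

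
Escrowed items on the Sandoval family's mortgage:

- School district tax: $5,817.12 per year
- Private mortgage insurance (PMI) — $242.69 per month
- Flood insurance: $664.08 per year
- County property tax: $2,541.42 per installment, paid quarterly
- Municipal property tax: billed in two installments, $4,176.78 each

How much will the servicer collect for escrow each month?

$2,326.06

School district tax = $5,817.12
Private mortgage insurance (PMI) = $242.69 × 12 = $2,912.28
Flood insurance = $664.08
County property tax = $2,541.42 × 4 = $10,165.68
Municipal property tax = $4,176.78 × 2 = $8,353.56
Total annual escrow = $5,817.12 + $2,912.28 + $664.08 + $10,165.68 + $8,353.56 = $27,912.72
Base monthly escrow = $27,912.72 / 12 = $2,326.06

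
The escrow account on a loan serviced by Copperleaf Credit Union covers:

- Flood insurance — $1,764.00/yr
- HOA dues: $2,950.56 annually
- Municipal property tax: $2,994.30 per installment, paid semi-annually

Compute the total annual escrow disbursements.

$10,703.16

Flood insurance — $1,764.00/yr
HOA dues — $2,950.56/yr
Municipal property tax — $2,994.30 × 2 = $5,988.60/yr
Total annual escrow = $10,703.16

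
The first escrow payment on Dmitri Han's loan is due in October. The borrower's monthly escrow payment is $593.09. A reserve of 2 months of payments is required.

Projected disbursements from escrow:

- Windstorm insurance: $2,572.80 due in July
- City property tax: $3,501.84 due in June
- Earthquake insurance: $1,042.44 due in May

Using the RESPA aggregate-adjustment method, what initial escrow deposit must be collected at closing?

$2,372.36

Cushion = 2 × $593.09 = $1,186.18
Trial balance (start $0, +$593.09 each month, − disbursements):
  Oct: +$593.09 → $593.09
  Nov: +$593.09 → $1,186.18
  Dec: +$593.09 → $1,779.27
  Jan: +$593.09 → $2,372.36
  Feb: +$593.09 → $2,965.45
  Mar: +$593.09 → $3,558.54
  Apr: +$593.09 → $4,151.63
  May: +$593.09 − $1,042.44 → $3,702.28
  Jun: +$593.09 − $3,501.84 → $793.53
  Jul: +$593.09 − $2,572.80 → -$1,186.18
  Aug: +$593.09 → -$593.09
  Sep: +$593.09 → $0.00
Lowest trial balance = -$1,186.18 (Jul)
Initial deposit = cushion − low point = $1,186.18 − (-$1,186.18) = $2,372.36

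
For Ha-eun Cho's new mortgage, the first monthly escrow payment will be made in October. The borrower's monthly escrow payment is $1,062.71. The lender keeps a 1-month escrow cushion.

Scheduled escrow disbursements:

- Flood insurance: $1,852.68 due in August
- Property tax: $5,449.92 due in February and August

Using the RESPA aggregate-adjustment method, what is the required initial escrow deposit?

Cushion = 1 × $1,062.71 = $1,062.71
Trial balance (start $0, +$1,062.71 each month, − disbursements):
  Oct: +$1,062.71 → $1,062.71
  Nov: +$1,062.71 → $2,125.42
  Dec: +$1,062.71 → $3,188.13
  Jan: +$1,062.71 → $4,250.84
  Feb: +$1,062.71 − $5,449.92 → -$136.37
  Mar: +$1,062.71 → $926.34
  Apr: +$1,062.71 → $1,989.05
  May: +$1,062.71 → $3,051.76
  Jun: +$1,062.71 → $4,114.47
  Jul: +$1,062.71 → $5,177.18
  Aug: +$1,062.71 − $7,302.60 → -$1,062.71
  Sep: +$1,062.71 → $0.00
Lowest trial balance = -$1,062.71 (Aug)
Initial deposit = cushion − low point = $1,062.71 − (-$1,062.71) = $2,125.42

$2,125.42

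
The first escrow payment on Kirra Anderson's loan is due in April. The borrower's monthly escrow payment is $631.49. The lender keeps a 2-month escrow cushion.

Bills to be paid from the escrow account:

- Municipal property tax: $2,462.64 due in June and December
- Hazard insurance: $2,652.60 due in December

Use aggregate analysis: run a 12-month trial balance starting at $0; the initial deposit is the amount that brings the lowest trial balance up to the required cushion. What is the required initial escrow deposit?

Cushion = 2 × $631.49 = $1,262.98
Trial balance (start $0, +$631.49 each month, − disbursements):
  Apr: +$631.49 → $631.49
  May: +$631.49 → $1,262.98
  Jun: +$631.49 − $2,462.64 → -$568.17
  Jul: +$631.49 → $63.32
  Aug: +$631.49 → $694.81
  Sep: +$631.49 → $1,326.30
  Oct: +$631.49 → $1,957.79
  Nov: +$631.49 → $2,589.28
  Dec: +$631.49 − $5,115.24 → -$1,894.47
  Jan: +$631.49 → -$1,262.98
  Feb: +$631.49 → -$631.49
  Mar: +$631.49 → $0.00
Lowest trial balance = -$1,894.47 (Dec)
Initial deposit = cushion − low point = $1,262.98 − (-$1,894.47) = $3,157.45

$3,157.45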